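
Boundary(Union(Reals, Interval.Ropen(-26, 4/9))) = EmptySet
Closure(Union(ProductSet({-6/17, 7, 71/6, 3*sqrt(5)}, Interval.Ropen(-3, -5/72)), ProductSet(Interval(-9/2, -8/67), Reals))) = Union(ProductSet({7, 71/6, 3*sqrt(5)}, Interval(-3, -5/72)), ProductSet({-6/17, 7, 71/6, 3*sqrt(5)}, Interval.Ropen(-3, -5/72)), ProductSet(Interval(-9/2, -8/67), Reals))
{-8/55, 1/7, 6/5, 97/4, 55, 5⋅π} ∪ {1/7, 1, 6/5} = {-8/55, 1/7, 1, 6/5, 97/4, 55, 5⋅π}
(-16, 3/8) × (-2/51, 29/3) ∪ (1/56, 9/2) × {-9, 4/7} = ((1/56, 9/2) × {-9, 4/7}) ∪ ((-16, 3/8) × (-2/51, 29/3))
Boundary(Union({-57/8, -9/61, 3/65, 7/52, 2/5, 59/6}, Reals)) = EmptySet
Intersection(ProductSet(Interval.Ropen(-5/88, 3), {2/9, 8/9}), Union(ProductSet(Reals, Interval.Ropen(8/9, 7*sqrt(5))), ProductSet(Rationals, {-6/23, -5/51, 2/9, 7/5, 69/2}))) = Union(ProductSet(Intersection(Interval.Ropen(-5/88, 3), Rationals), {2/9}), ProductSet(Interval.Ropen(-5/88, 3), {8/9}))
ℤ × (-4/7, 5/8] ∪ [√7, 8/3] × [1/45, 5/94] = (ℤ × (-4/7, 5/8]) ∪ ([√7, 8/3] × [1/45, 5/94])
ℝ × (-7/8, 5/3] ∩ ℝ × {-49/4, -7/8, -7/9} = ℝ × {-7/9}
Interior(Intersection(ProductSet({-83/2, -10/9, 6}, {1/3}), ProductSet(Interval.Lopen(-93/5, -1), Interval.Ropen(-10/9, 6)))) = EmptySet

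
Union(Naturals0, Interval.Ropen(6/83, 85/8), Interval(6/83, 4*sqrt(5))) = Union(Interval.Ropen(6/83, 85/8), Naturals0)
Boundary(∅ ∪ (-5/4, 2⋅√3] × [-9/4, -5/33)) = ({-5/4, 2⋅√3} × [-9/4, -5/33]) ∪ ([-5/4, 2⋅√3] × {-9/4, -5/33})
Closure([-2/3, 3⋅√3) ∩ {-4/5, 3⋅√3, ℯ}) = {ℯ}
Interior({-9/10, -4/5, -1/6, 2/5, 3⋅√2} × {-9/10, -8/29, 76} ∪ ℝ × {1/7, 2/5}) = ∅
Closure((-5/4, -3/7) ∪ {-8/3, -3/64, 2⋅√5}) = {-8/3, -3/64, 2⋅√5} ∪ [-5/4, -3/7]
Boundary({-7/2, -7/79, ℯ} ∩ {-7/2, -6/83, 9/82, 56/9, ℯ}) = {-7/2, ℯ}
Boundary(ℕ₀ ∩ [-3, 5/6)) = {0}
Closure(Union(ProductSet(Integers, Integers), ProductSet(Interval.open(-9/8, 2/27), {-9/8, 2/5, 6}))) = Union(ProductSet(Integers, Integers), ProductSet(Interval(-9/8, 2/27), {-9/8, 2/5, 6}))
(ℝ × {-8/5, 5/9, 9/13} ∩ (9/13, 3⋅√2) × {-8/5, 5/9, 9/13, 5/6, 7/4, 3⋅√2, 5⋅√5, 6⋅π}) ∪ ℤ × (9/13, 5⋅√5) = (ℤ × (9/13, 5⋅√5)) ∪ ((9/13, 3⋅√2) × {-8/5, 5/9, 9/13})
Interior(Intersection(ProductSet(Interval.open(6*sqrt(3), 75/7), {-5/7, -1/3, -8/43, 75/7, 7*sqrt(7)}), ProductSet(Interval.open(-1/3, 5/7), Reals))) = EmptySet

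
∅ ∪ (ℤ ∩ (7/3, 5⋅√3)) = {3, 4, …, 8}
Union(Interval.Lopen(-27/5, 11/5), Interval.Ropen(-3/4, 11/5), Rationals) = Union(Interval(-27/5, 11/5), Rationals)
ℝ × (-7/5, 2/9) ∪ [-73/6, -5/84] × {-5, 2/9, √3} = (ℝ × (-7/5, 2/9)) ∪ ([-73/6, -5/84] × {-5, 2/9, √3})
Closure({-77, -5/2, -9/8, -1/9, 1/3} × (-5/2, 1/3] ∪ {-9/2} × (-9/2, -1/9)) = ({-9/2} × [-9/2, -1/9]) ∪ ({-77, -5/2, -9/8, -1/9, 1/3} × [-5/2, 1/3])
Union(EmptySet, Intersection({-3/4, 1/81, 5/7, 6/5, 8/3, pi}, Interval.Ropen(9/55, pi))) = {5/7, 6/5, 8/3}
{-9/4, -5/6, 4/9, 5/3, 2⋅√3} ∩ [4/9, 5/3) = {4/9}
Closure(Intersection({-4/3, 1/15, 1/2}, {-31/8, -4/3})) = {-4/3}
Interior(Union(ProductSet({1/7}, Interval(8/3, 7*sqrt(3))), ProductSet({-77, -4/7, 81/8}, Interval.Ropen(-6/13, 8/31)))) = EmptySet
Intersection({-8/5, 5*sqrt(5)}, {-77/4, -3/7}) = EmptySet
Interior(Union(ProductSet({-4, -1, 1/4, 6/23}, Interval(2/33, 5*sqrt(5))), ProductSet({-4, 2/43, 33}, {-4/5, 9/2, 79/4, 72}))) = EmptySet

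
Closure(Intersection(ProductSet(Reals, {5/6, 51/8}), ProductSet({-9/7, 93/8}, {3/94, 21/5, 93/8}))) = EmptySet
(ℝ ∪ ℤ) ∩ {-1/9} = {-1/9}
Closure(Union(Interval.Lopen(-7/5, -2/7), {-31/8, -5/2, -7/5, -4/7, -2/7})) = Union({-31/8, -5/2}, Interval(-7/5, -2/7))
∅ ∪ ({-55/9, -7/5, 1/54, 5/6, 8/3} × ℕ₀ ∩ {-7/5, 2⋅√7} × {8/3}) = ∅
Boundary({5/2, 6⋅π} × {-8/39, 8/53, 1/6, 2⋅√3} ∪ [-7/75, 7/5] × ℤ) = ([-7/75, 7/5] × ℤ) ∪ ({5/2, 6⋅π} × {-8/39, 8/53, 1/6, 2⋅√3})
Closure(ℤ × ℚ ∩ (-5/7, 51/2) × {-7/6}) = {0, 1, …, 25} × {-7/6}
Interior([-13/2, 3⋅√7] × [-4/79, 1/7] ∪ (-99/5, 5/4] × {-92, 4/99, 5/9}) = (-13/2, 3⋅√7) × (-4/79, 1/7)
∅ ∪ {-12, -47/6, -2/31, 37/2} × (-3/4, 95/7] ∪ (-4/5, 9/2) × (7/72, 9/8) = ({-12, -47/6, -2/31, 37/2} × (-3/4, 95/7]) ∪ ((-4/5, 9/2) × (7/72, 9/8))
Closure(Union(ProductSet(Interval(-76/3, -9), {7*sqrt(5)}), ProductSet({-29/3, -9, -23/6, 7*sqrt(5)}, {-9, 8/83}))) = Union(ProductSet({-29/3, -9, -23/6, 7*sqrt(5)}, {-9, 8/83}), ProductSet(Interval(-76/3, -9), {7*sqrt(5)}))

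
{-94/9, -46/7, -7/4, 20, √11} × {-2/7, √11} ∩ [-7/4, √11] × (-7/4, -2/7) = ∅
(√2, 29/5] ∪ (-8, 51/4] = (-8, 51/4]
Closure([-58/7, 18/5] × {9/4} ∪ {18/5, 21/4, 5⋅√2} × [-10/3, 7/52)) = ([-58/7, 18/5] × {9/4}) ∪ ({18/5, 21/4, 5⋅√2} × [-10/3, 7/52])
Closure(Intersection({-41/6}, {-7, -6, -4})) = EmptySet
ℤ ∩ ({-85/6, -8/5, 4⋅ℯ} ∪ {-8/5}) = ∅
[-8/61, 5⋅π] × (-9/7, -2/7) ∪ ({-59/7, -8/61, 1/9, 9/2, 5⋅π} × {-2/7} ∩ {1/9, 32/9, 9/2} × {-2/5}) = [-8/61, 5⋅π] × (-9/7, -2/7)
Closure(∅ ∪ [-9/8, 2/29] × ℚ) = [-9/8, 2/29] × ℝ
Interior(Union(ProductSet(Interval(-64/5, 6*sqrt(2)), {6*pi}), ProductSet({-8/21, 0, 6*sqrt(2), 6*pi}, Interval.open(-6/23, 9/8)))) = EmptySet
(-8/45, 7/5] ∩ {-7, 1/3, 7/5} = {1/3, 7/5}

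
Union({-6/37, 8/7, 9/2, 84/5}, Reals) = Reals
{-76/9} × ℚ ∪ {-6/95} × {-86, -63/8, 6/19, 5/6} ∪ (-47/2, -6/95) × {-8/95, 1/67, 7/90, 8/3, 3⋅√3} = ({-76/9} × ℚ) ∪ ({-6/95} × {-86, -63/8, 6/19, 5/6}) ∪ ((-47/2, -6/95) × {-8/95, 1/67, 7/90, 8/3, 3⋅√3})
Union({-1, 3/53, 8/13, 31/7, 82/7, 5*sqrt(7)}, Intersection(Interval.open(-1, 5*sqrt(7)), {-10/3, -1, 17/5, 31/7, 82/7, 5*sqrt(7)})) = {-1, 3/53, 8/13, 17/5, 31/7, 82/7, 5*sqrt(7)}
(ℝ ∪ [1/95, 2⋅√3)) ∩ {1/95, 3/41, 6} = {1/95, 3/41, 6}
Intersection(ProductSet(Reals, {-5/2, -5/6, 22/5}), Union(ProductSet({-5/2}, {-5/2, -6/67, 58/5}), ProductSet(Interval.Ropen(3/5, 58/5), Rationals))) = Union(ProductSet({-5/2}, {-5/2}), ProductSet(Interval.Ropen(3/5, 58/5), {-5/2, -5/6, 22/5}))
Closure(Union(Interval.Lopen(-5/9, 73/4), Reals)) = Interval(-oo, oo)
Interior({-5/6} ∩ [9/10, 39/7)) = ∅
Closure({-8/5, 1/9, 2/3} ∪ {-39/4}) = {-39/4, -8/5, 1/9, 2/3}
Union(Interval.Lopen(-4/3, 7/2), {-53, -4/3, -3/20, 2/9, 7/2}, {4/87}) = Union({-53}, Interval(-4/3, 7/2))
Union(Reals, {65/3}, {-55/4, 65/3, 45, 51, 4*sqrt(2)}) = Reals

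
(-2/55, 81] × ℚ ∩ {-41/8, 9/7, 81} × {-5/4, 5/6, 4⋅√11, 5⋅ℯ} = {9/7, 81} × {-5/4, 5/6}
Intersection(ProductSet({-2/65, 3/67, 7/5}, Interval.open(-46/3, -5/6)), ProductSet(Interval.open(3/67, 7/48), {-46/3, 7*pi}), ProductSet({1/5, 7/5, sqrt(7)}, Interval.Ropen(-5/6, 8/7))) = EmptySet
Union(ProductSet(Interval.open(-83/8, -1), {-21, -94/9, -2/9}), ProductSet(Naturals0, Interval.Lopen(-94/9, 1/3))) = Union(ProductSet(Interval.open(-83/8, -1), {-21, -94/9, -2/9}), ProductSet(Naturals0, Interval.Lopen(-94/9, 1/3)))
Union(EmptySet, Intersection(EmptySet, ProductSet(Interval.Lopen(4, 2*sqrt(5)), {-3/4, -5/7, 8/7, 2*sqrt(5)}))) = EmptySet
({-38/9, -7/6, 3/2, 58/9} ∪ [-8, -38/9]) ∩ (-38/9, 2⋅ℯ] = {-7/6, 3/2}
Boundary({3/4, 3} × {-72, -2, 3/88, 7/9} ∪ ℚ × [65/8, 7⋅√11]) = ({3/4, 3} × {-72, -2, 3/88, 7/9}) ∪ (ℝ × [65/8, 7⋅√11])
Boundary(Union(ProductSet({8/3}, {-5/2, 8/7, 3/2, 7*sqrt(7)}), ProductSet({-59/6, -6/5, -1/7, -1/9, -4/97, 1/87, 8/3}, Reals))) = ProductSet({-59/6, -6/5, -1/7, -1/9, -4/97, 1/87, 8/3}, Reals)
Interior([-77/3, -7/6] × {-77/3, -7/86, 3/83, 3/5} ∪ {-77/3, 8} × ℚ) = ∅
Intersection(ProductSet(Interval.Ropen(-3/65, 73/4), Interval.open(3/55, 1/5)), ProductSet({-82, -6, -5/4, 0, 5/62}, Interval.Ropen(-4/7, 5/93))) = EmptySet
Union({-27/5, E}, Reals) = Reals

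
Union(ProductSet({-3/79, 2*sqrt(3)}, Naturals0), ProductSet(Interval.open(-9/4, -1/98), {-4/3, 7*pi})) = Union(ProductSet({-3/79, 2*sqrt(3)}, Naturals0), ProductSet(Interval.open(-9/4, -1/98), {-4/3, 7*pi}))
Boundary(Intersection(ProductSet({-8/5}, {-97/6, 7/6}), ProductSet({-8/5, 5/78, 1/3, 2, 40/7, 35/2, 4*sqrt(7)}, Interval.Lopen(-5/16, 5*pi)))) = ProductSet({-8/5}, {7/6})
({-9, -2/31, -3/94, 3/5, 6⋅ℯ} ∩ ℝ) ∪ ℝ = ℝ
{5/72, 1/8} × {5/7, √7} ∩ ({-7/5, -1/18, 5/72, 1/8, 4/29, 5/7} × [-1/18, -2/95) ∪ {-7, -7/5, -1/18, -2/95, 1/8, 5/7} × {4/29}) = ∅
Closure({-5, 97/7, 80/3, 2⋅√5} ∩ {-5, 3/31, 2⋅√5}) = {-5, 2⋅√5}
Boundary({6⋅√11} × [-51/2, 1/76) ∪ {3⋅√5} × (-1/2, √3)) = ({6⋅√11} × [-51/2, 1/76]) ∪ ({3⋅√5} × [-1/2, √3])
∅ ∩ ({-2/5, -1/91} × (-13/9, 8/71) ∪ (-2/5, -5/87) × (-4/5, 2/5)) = ∅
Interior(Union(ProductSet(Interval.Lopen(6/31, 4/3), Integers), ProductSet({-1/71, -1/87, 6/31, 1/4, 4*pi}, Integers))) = EmptySet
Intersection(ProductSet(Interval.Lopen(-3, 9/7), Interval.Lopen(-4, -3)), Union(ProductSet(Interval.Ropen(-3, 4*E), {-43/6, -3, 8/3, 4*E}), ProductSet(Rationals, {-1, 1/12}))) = ProductSet(Interval.Lopen(-3, 9/7), {-3})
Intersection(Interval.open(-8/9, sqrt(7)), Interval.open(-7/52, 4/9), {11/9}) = EmptySet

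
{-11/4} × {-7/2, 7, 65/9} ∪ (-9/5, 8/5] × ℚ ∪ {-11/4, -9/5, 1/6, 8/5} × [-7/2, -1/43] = ({-11/4} × {-7/2, 7, 65/9}) ∪ ((-9/5, 8/5] × ℚ) ∪ ({-11/4, -9/5, 1/6, 8/5} × [-7/2, -1/43])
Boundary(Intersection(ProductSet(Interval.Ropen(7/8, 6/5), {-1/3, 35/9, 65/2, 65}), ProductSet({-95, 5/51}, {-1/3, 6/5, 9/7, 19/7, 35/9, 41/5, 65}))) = EmptySet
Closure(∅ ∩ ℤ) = ∅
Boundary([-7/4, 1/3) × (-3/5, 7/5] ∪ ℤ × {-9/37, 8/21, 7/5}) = (ℤ × {7/5}) ∪ ({-7/4, 1/3} × [-3/5, 7/5]) ∪ ([-7/4, 1/3] × {-3/5, 7/5}) ∪ (ℤ \ (-7/4, 1/3) × {-9/37, 8/21, 7/5})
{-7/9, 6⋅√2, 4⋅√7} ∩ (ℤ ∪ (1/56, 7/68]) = ∅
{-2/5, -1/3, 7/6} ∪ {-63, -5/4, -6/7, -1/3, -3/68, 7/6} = {-63, -5/4, -6/7, -2/5, -1/3, -3/68, 7/6}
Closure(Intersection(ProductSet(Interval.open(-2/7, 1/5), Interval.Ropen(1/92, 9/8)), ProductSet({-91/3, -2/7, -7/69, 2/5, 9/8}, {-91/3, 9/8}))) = EmptySet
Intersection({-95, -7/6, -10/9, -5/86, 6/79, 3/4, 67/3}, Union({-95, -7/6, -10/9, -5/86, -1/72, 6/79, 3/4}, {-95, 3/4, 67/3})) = {-95, -7/6, -10/9, -5/86, 6/79, 3/4, 67/3}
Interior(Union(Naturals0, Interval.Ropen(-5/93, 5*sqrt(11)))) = Union(Complement(Interval.open(-5/93, 5*sqrt(11)), Complement(Naturals0, Interval.open(-5/93, 5*sqrt(11)))), Complement(Naturals0, Union(Complement(Naturals0, Interval.open(-5/93, 5*sqrt(11))), {-5/93, 5*sqrt(11)})), Complement(Range(0, 17, 1), Complement(Naturals0, Interval.open(-5/93, 5*sqrt(11)))), Complement(Range(0, 17, 1), Union(Complement(Naturals0, Interval.open(-5/93, 5*sqrt(11))), {-5/93, 5*sqrt(11)})))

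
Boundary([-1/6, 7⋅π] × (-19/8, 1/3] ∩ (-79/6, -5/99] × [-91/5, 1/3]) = ({-1/6, -5/99} × [-19/8, 1/3]) ∪ ([-1/6, -5/99] × {-19/8, 1/3})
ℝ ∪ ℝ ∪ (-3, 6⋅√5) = (-∞, ∞)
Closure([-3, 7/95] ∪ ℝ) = (-∞, ∞)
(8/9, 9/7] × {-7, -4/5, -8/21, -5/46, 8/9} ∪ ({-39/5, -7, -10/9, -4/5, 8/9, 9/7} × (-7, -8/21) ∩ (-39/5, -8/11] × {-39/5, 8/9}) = (8/9, 9/7] × {-7, -4/5, -8/21, -5/46, 8/9}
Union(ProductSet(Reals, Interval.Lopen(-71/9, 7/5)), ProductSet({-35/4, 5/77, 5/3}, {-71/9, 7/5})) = Union(ProductSet({-35/4, 5/77, 5/3}, {-71/9, 7/5}), ProductSet(Reals, Interval.Lopen(-71/9, 7/5)))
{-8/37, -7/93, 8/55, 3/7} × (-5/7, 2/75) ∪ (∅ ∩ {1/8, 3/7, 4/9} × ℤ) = {-8/37, -7/93, 8/55, 3/7} × (-5/7, 2/75)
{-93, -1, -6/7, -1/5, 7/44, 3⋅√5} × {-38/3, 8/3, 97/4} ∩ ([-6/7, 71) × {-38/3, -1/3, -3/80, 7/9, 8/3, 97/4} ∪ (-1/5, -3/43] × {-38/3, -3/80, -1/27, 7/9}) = {-6/7, -1/5, 7/44, 3⋅√5} × {-38/3, 8/3, 97/4}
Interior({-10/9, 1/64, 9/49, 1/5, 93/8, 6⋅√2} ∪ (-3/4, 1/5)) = (-3/4, 1/5)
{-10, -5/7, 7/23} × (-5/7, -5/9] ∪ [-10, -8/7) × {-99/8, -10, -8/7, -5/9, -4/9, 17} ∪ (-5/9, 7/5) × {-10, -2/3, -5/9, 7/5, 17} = ({-10, -5/7, 7/23} × (-5/7, -5/9]) ∪ ((-5/9, 7/5) × {-10, -2/3, -5/9, 7/5, 17}) ∪ ([-10, -8/7) × {-99/8, -10, -8/7, -5/9, -4/9, 17})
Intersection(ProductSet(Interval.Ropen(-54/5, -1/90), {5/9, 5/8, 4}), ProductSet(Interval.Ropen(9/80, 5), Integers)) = EmptySet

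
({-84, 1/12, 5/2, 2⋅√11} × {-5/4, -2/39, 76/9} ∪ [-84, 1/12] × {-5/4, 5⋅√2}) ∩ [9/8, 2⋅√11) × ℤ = ∅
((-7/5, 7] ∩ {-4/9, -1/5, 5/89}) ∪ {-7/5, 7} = {-7/5, -4/9, -1/5, 5/89, 7}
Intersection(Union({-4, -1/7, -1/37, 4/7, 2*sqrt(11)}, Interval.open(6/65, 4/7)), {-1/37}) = {-1/37}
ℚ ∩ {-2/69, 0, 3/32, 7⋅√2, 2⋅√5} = {-2/69, 0, 3/32}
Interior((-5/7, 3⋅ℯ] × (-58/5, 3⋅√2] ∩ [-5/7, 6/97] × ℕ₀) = ∅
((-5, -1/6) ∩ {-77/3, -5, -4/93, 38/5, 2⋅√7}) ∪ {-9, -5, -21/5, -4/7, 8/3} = {-9, -5, -21/5, -4/7, 8/3}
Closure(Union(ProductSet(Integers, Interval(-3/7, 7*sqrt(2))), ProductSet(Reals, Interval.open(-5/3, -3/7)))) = Union(ProductSet(Integers, Interval(-3/7, 7*sqrt(2))), ProductSet(Reals, Interval(-5/3, -3/7)))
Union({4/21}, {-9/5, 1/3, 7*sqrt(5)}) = {-9/5, 4/21, 1/3, 7*sqrt(5)}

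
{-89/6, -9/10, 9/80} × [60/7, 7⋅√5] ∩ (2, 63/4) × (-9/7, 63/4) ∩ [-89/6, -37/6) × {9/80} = ∅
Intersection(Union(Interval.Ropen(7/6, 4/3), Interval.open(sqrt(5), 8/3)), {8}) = EmptySet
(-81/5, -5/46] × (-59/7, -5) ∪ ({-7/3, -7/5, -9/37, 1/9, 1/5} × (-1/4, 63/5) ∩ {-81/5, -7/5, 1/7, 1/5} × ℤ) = ({-7/5, 1/5} × {0, 1, …, 12}) ∪ ((-81/5, -5/46] × (-59/7, -5))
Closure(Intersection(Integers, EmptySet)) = EmptySet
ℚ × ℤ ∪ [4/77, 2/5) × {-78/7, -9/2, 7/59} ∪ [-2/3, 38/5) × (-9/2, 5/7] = (ℚ × ℤ) ∪ ([4/77, 2/5) × {-78/7, -9/2, 7/59}) ∪ ([-2/3, 38/5) × (-9/2, 5/7])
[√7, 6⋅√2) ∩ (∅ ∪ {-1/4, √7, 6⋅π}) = {√7}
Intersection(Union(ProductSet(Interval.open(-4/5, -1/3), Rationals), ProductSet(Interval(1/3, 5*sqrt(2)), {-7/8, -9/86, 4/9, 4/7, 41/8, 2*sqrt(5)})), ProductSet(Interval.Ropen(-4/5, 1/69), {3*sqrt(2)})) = EmptySet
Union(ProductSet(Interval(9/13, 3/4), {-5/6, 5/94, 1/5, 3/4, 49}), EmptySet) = ProductSet(Interval(9/13, 3/4), {-5/6, 5/94, 1/5, 3/4, 49})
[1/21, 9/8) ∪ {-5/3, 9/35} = {-5/3} ∪ [1/21, 9/8)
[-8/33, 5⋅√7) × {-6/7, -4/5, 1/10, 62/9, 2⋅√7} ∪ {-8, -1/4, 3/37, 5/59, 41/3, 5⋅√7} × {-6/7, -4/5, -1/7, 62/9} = ({-8, -1/4, 3/37, 5/59, 41/3, 5⋅√7} × {-6/7, -4/5, -1/7, 62/9}) ∪ ([-8/33, 5⋅√7) × {-6/7, -4/5, 1/10, 62/9, 2⋅√7})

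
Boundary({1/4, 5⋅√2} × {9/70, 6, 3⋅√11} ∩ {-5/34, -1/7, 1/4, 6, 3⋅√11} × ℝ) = {1/4} × {9/70, 6, 3⋅√11}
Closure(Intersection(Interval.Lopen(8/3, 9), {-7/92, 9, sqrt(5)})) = {9}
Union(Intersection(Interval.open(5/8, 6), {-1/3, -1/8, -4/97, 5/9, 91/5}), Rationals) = Rationals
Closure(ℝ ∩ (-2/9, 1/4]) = [-2/9, 1/4]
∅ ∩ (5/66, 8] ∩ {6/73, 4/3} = ∅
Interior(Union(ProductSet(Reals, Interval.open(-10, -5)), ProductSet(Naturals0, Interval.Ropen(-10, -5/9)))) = ProductSet(Reals, Interval.open(-10, -5))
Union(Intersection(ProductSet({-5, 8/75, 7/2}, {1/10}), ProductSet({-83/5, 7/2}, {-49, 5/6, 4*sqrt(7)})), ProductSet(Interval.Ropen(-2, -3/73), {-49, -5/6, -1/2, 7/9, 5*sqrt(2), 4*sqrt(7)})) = ProductSet(Interval.Ropen(-2, -3/73), {-49, -5/6, -1/2, 7/9, 5*sqrt(2), 4*sqrt(7)})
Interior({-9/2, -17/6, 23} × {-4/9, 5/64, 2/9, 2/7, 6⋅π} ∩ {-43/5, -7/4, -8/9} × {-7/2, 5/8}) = ∅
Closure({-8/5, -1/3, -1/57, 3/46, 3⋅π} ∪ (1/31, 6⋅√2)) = {-8/5, -1/3, -1/57, 3⋅π} ∪ [1/31, 6⋅√2]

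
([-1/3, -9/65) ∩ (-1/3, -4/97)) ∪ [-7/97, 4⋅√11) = (-1/3, -9/65) ∪ [-7/97, 4⋅√11)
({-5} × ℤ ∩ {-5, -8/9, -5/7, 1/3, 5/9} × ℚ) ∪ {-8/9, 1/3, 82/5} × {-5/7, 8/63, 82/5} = ({-5} × ℤ) ∪ ({-8/9, 1/3, 82/5} × {-5/7, 8/63, 82/5})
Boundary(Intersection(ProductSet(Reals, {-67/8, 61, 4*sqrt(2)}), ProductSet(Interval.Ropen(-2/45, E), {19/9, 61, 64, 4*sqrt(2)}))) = ProductSet(Interval(-2/45, E), {61, 4*sqrt(2)})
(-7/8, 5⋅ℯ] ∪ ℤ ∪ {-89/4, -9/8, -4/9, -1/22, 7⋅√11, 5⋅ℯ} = ℤ ∪ {-89/4, -9/8, 7⋅√11} ∪ (-7/8, 5⋅ℯ]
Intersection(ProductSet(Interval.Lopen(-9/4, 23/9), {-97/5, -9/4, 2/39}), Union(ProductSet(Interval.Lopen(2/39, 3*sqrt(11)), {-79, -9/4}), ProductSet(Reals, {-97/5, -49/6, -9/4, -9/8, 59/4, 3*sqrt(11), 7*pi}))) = ProductSet(Interval.Lopen(-9/4, 23/9), {-97/5, -9/4})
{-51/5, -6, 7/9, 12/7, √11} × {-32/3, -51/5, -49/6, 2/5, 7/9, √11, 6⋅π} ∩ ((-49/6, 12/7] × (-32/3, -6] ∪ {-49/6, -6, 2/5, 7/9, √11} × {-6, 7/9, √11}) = ({-6, 7/9, 12/7} × {-51/5, -49/6}) ∪ ({-6, 7/9, √11} × {7/9, √11})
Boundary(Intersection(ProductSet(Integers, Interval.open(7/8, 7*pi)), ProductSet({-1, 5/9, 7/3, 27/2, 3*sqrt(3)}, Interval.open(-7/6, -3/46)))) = EmptySet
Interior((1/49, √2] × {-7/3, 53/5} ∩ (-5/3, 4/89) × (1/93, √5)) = ∅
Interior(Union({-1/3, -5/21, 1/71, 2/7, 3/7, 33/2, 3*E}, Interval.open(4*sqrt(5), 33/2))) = Interval.open(4*sqrt(5), 33/2)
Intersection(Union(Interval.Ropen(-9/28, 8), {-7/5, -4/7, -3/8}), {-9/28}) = {-9/28}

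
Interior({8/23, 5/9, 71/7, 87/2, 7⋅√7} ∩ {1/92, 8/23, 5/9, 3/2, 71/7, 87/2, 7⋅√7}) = ∅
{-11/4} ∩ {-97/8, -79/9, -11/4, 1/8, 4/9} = {-11/4}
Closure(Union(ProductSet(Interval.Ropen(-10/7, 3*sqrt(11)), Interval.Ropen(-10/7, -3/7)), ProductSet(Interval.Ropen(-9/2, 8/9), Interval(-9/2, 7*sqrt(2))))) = Union(ProductSet({3*sqrt(11)}, Interval(-10/7, -3/7)), ProductSet({-9/2, 8/9}, Union(Interval(-9/2, -10/7), Interval(-3/7, 7*sqrt(2)))), ProductSet(Interval(-9/2, 8/9), {-9/2, 7*sqrt(2)}), ProductSet(Interval.Ropen(-9/2, 8/9), Interval(-9/2, 7*sqrt(2))), ProductSet(Interval.Ropen(-10/7, 3*sqrt(11)), Interval.Ropen(-10/7, -3/7)), ProductSet(Interval(8/9, 3*sqrt(11)), {-10/7, -3/7}))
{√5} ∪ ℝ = ℝ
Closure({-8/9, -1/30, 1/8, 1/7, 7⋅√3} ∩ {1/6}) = ∅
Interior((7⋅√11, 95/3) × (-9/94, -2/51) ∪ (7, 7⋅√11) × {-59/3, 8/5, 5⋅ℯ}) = (7⋅√11, 95/3) × (-9/94, -2/51)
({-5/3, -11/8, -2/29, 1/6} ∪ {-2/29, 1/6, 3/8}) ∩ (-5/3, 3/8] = {-11/8, -2/29, 1/6, 3/8}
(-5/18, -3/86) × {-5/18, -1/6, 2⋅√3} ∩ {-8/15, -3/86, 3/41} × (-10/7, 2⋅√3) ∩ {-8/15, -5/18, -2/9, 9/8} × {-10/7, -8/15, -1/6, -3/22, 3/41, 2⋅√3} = ∅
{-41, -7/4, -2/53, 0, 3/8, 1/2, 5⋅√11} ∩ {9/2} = ∅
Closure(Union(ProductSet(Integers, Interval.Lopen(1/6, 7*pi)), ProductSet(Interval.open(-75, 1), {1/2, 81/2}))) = Union(ProductSet(Integers, Interval(1/6, 7*pi)), ProductSet(Interval(-75, 1), {1/2, 81/2}))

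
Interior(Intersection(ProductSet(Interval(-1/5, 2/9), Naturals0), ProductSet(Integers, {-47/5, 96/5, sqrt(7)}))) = EmptySet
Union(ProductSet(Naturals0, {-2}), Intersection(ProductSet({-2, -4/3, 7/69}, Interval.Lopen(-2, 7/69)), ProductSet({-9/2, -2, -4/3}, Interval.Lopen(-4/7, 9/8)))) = Union(ProductSet({-2, -4/3}, Interval.Lopen(-4/7, 7/69)), ProductSet(Naturals0, {-2}))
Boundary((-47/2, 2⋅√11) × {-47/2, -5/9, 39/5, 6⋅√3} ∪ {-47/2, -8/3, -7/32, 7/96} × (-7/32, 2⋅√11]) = ({-47/2, -8/3, -7/32, 7/96} × [-7/32, 2⋅√11]) ∪ ([-47/2, 2⋅√11] × {-47/2, -5/9, 39/5, 6⋅√3})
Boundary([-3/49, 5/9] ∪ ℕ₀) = {-3/49, 5/9} ∪ (ℕ₀ \ (-3/49, 5/9))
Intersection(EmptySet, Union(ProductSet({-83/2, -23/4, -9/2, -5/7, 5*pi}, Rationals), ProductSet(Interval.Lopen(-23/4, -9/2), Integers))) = EmptySet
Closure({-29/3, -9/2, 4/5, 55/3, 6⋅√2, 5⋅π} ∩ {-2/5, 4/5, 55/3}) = {4/5, 55/3}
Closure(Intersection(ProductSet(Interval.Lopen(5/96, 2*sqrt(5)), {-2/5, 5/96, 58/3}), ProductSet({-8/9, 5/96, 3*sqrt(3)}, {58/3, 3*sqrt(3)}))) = EmptySet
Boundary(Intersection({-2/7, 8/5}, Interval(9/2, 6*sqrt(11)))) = EmptySet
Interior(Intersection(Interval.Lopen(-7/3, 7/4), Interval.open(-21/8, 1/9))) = Interval.open(-7/3, 1/9)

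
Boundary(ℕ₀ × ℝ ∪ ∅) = ℕ₀ × ℝ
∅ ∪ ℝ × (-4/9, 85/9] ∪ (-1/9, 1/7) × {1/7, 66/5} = (ℝ × (-4/9, 85/9]) ∪ ((-1/9, 1/7) × {1/7, 66/5})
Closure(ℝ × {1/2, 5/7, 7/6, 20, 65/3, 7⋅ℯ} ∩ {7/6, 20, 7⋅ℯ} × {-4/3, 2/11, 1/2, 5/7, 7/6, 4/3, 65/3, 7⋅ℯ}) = {7/6, 20, 7⋅ℯ} × {1/2, 5/7, 7/6, 65/3, 7⋅ℯ}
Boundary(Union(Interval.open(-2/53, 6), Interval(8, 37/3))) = {-2/53, 6, 8, 37/3}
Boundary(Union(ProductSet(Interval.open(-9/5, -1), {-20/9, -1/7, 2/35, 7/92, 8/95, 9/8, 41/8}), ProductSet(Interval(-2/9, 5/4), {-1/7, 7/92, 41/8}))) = Union(ProductSet(Interval(-9/5, -1), {-20/9, -1/7, 2/35, 7/92, 8/95, 9/8, 41/8}), ProductSet(Interval(-2/9, 5/4), {-1/7, 7/92, 41/8}))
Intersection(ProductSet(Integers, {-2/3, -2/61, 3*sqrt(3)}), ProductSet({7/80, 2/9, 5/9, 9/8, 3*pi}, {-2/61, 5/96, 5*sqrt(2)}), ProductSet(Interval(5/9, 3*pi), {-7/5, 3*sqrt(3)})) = EmptySet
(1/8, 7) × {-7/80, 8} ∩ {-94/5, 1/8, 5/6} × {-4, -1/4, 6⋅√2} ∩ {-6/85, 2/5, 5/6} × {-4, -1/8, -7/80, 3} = ∅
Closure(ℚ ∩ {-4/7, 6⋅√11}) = {-4/7}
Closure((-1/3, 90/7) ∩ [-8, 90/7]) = [-1/3, 90/7]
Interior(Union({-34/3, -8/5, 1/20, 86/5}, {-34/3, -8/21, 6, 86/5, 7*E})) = EmptySet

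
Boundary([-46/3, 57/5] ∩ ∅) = ∅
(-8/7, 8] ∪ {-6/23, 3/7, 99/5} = (-8/7, 8] ∪ {99/5}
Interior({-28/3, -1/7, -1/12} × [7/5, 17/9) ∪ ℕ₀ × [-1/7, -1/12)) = ∅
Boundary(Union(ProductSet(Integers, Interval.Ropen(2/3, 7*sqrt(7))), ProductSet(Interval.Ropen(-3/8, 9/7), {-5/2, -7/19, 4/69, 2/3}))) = Union(ProductSet(Integers, Interval(2/3, 7*sqrt(7))), ProductSet(Interval(-3/8, 9/7), {-5/2, -7/19, 4/69, 2/3}))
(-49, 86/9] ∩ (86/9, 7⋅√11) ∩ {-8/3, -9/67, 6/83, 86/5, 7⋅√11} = ∅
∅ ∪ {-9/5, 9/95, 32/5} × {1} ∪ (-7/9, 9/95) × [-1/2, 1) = ({-9/5, 9/95, 32/5} × {1}) ∪ ((-7/9, 9/95) × [-1/2, 1))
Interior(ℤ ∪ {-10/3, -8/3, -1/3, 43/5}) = ∅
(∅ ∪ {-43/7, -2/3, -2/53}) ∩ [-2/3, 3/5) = {-2/3, -2/53}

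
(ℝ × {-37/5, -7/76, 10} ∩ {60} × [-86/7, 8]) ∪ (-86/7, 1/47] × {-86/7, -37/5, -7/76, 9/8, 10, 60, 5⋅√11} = ({60} × {-37/5, -7/76}) ∪ ((-86/7, 1/47] × {-86/7, -37/5, -7/76, 9/8, 10, 60, 5⋅√11})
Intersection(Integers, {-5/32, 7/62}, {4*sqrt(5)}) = EmptySet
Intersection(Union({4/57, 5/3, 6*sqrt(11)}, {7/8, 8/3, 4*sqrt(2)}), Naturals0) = EmptySet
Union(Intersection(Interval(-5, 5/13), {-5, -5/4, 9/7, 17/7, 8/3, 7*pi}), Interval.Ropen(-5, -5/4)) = Interval(-5, -5/4)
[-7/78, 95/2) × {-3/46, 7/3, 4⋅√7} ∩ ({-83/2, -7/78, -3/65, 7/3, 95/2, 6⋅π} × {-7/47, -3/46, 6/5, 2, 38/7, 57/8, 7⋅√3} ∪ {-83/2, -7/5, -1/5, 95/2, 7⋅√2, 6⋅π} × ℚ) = ({-7/78, -3/65, 7/3, 6⋅π} × {-3/46}) ∪ ({7⋅√2, 6⋅π} × {-3/46, 7/3})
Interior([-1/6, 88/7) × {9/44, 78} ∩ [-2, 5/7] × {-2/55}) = ∅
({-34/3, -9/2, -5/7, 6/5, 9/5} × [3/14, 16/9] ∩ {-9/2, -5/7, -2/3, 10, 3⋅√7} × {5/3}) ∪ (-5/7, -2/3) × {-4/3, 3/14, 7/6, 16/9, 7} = ({-9/2, -5/7} × {5/3}) ∪ ((-5/7, -2/3) × {-4/3, 3/14, 7/6, 16/9, 7})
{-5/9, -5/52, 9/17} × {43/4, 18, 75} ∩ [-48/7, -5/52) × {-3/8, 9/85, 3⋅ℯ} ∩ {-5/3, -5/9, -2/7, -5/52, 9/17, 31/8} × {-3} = ∅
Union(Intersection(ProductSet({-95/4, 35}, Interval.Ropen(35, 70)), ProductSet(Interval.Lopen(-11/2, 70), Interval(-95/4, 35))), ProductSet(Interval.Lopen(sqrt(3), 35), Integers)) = ProductSet(Interval.Lopen(sqrt(3), 35), Integers)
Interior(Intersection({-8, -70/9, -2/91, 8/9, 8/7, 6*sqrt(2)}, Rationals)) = EmptySet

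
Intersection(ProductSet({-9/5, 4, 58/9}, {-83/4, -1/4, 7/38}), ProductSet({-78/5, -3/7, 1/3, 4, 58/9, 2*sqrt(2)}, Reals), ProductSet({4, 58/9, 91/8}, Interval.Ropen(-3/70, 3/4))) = ProductSet({4, 58/9}, {7/38})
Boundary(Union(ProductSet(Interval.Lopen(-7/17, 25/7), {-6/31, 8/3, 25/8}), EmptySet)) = ProductSet(Interval(-7/17, 25/7), {-6/31, 8/3, 25/8})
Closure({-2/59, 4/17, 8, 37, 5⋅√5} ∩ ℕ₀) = {8, 37}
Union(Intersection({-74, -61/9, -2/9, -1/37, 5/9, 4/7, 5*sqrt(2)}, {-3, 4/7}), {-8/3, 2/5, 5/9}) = {-8/3, 2/5, 5/9, 4/7}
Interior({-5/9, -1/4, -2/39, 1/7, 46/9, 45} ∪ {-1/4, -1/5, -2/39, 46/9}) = ∅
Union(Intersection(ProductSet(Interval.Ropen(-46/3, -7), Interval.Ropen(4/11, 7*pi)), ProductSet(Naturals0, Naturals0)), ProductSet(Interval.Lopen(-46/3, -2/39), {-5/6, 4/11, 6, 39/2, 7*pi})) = ProductSet(Interval.Lopen(-46/3, -2/39), {-5/6, 4/11, 6, 39/2, 7*pi})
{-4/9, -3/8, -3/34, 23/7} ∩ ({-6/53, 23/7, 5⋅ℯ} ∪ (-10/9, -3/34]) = {-4/9, -3/8, -3/34, 23/7}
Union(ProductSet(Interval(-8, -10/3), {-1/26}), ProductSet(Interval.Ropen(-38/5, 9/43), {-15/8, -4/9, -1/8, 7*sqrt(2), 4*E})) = Union(ProductSet(Interval(-8, -10/3), {-1/26}), ProductSet(Interval.Ropen(-38/5, 9/43), {-15/8, -4/9, -1/8, 7*sqrt(2), 4*E}))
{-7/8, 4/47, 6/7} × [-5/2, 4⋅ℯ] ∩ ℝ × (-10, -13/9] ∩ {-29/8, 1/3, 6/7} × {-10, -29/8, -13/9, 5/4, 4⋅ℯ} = {6/7} × {-13/9}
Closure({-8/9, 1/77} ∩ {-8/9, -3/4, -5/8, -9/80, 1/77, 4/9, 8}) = {-8/9, 1/77}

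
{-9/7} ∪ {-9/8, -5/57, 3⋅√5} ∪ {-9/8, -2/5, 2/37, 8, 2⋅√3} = {-9/7, -9/8, -2/5, -5/57, 2/37, 8, 2⋅√3, 3⋅√5}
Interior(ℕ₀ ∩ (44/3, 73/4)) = ∅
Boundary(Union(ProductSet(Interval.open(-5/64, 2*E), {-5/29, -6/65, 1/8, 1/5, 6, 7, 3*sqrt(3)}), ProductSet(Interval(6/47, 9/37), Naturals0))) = Union(ProductSet(Interval(-5/64, 2*E), {-5/29, -6/65, 1/8, 1/5, 6, 7, 3*sqrt(3)}), ProductSet(Interval(6/47, 9/37), Naturals0))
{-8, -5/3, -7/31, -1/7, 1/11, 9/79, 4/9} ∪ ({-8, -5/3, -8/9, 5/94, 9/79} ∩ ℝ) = {-8, -5/3, -8/9, -7/31, -1/7, 5/94, 1/11, 9/79, 4/9}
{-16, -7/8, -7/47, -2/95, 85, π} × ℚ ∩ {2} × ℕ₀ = ∅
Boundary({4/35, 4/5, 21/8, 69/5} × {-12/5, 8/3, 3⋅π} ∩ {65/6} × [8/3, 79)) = ∅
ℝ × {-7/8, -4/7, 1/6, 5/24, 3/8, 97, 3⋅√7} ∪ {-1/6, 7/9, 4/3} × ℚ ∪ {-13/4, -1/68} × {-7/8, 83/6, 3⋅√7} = ({-1/6, 7/9, 4/3} × ℚ) ∪ ({-13/4, -1/68} × {-7/8, 83/6, 3⋅√7}) ∪ (ℝ × {-7/8, -4/7, 1/6, 5/24, 3/8, 97, 3⋅√7})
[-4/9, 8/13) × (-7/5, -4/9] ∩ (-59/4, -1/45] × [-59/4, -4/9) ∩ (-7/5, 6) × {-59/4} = ∅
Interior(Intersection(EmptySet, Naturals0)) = EmptySet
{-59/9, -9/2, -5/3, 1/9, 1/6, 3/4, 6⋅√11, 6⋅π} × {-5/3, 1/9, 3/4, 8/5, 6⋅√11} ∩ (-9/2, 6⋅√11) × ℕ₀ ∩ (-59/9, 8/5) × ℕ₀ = ∅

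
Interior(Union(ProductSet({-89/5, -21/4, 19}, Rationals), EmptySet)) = EmptySet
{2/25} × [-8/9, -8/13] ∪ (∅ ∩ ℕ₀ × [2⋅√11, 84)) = {2/25} × [-8/9, -8/13]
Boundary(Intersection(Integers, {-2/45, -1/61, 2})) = {2}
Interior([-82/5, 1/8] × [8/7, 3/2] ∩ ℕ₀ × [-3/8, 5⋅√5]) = ∅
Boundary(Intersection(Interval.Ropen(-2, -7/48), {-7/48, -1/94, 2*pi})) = EmptySet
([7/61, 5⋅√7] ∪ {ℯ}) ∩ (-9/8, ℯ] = [7/61, ℯ]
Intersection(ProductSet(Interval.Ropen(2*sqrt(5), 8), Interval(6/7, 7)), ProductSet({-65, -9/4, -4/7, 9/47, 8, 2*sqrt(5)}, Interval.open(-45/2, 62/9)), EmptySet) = EmptySet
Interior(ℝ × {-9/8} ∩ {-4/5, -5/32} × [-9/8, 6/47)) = ∅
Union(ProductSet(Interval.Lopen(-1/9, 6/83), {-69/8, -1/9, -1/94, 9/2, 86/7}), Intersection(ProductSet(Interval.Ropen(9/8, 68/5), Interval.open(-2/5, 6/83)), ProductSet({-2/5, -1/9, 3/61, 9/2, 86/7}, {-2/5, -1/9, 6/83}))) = Union(ProductSet({9/2, 86/7}, {-1/9}), ProductSet(Interval.Lopen(-1/9, 6/83), {-69/8, -1/9, -1/94, 9/2, 86/7}))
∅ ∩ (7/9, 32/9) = ∅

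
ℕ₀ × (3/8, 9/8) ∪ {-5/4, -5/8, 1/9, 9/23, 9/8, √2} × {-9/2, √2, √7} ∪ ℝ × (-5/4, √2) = (ℝ × (-5/4, √2)) ∪ ({-5/4, -5/8, 1/9, 9/23, 9/8, √2} × {-9/2, √2, √7})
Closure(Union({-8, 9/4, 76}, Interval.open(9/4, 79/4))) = Union({-8, 76}, Interval(9/4, 79/4))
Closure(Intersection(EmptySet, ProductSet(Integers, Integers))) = EmptySet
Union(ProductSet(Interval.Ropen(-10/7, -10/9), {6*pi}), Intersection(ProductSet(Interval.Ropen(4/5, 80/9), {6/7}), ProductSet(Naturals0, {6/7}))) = Union(ProductSet(Interval.Ropen(-10/7, -10/9), {6*pi}), ProductSet(Range(1, 9, 1), {6/7}))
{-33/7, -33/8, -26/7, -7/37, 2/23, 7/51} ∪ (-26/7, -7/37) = {-33/7, -33/8, 2/23, 7/51} ∪ [-26/7, -7/37]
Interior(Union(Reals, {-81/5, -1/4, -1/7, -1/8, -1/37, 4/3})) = Reals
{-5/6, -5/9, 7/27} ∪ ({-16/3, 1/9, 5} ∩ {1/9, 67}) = {-5/6, -5/9, 1/9, 7/27}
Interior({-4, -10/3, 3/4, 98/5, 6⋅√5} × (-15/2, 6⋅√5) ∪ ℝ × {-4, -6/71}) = ∅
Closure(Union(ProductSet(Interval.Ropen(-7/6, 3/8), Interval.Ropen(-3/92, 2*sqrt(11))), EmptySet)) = Union(ProductSet({-7/6, 3/8}, Interval(-3/92, 2*sqrt(11))), ProductSet(Interval(-7/6, 3/8), {-3/92, 2*sqrt(11)}), ProductSet(Interval.Ropen(-7/6, 3/8), Interval.Ropen(-3/92, 2*sqrt(11))))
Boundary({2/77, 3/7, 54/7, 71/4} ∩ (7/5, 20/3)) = ∅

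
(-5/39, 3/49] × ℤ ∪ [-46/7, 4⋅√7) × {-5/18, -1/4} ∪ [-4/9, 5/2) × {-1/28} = ((-5/39, 3/49] × ℤ) ∪ ([-4/9, 5/2) × {-1/28}) ∪ ([-46/7, 4⋅√7) × {-5/18, -1/4})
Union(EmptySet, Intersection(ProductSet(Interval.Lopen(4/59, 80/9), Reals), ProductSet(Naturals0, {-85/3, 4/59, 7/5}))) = ProductSet(Range(1, 9, 1), {-85/3, 4/59, 7/5})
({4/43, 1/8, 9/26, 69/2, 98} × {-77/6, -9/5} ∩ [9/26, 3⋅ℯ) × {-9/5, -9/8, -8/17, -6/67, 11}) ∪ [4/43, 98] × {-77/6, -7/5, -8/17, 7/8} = ({9/26} × {-9/5}) ∪ ([4/43, 98] × {-77/6, -7/5, -8/17, 7/8})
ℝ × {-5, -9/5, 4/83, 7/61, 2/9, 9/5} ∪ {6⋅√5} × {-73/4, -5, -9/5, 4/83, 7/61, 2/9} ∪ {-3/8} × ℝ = ({-3/8} × ℝ) ∪ (ℝ × {-5, -9/5, 4/83, 7/61, 2/9, 9/5}) ∪ ({6⋅√5} × {-73/4, -5, -9/5, 4/83, 7/61, 2/9})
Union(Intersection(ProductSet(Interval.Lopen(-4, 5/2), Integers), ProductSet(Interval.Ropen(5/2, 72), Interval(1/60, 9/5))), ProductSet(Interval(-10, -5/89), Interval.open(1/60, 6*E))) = Union(ProductSet({5/2}, Range(1, 2, 1)), ProductSet(Interval(-10, -5/89), Interval.open(1/60, 6*E)))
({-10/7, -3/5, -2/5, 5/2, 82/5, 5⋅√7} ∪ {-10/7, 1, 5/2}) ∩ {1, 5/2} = {1, 5/2}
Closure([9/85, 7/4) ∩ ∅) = ∅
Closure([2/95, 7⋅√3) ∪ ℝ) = (-∞, ∞)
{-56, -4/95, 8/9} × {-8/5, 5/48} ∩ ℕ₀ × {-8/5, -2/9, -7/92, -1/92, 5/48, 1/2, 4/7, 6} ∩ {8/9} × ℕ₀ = ∅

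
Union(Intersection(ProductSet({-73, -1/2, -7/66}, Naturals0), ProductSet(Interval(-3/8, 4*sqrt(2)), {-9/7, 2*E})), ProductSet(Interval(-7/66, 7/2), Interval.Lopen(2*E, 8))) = ProductSet(Interval(-7/66, 7/2), Interval.Lopen(2*E, 8))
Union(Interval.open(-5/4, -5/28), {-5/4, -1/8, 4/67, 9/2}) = Union({-1/8, 4/67, 9/2}, Interval.Ropen(-5/4, -5/28))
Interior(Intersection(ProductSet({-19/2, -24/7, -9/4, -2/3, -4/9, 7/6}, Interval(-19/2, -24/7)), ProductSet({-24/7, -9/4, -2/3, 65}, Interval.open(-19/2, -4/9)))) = EmptySet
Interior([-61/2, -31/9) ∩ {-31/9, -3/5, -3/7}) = ∅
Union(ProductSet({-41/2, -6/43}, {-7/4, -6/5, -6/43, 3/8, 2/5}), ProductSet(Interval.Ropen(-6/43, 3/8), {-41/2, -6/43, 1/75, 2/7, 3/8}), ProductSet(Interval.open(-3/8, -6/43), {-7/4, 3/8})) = Union(ProductSet({-41/2, -6/43}, {-7/4, -6/5, -6/43, 3/8, 2/5}), ProductSet(Interval.open(-3/8, -6/43), {-7/4, 3/8}), ProductSet(Interval.Ropen(-6/43, 3/8), {-41/2, -6/43, 1/75, 2/7, 3/8}))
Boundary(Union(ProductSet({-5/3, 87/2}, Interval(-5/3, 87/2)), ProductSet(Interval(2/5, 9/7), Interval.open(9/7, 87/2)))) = Union(ProductSet({-5/3, 87/2}, Interval(-5/3, 87/2)), ProductSet({2/5, 9/7}, Interval(9/7, 87/2)), ProductSet(Interval(2/5, 9/7), {9/7, 87/2}))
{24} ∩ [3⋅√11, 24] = {24}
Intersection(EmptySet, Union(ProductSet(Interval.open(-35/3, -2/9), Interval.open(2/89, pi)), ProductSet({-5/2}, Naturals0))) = EmptySet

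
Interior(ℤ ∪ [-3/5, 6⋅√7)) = ({0, 1, …, 15} \ ℤ \ (-3/5, 6⋅√7)) ∪ (ℤ \ ({-3/5, 6⋅√7} ∪ (ℤ \ (-3/5, 6⋅√7)))) ∪ ((-3/5, 6⋅√7) \ ℤ \ (-3/5, 6⋅√7)) ∪ ({0, 1, …, 15} \ ({-3/5, 6⋅√7} ∪ (ℤ \ (-3/5, 6⋅√7))))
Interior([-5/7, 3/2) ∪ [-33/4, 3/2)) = (-33/4, 3/2)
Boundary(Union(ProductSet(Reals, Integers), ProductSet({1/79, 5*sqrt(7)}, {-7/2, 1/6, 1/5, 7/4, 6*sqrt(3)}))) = Union(ProductSet({1/79, 5*sqrt(7)}, {-7/2, 1/6, 1/5, 7/4, 6*sqrt(3)}), ProductSet(Reals, Integers))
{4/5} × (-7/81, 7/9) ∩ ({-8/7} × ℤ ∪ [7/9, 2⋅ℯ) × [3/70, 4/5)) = {4/5} × [3/70, 7/9)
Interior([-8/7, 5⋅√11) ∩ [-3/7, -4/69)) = (-3/7, -4/69)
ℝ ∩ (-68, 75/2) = (-68, 75/2)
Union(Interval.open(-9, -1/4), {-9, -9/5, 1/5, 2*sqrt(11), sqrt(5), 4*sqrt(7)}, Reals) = Interval(-oo, oo)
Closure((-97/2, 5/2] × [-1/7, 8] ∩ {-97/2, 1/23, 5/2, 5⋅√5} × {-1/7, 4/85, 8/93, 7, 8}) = {1/23, 5/2} × {-1/7, 4/85, 8/93, 7, 8}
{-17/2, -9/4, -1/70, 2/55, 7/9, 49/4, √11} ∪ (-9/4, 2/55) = {-17/2, 7/9, 49/4, √11} ∪ [-9/4, 2/55]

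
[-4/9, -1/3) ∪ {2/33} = [-4/9, -1/3) ∪ {2/33}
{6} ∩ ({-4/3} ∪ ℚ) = {6}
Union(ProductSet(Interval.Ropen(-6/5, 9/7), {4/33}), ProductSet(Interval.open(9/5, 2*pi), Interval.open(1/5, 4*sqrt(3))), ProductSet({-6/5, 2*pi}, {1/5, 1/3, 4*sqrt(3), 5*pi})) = Union(ProductSet({-6/5, 2*pi}, {1/5, 1/3, 4*sqrt(3), 5*pi}), ProductSet(Interval.Ropen(-6/5, 9/7), {4/33}), ProductSet(Interval.open(9/5, 2*pi), Interval.open(1/5, 4*sqrt(3))))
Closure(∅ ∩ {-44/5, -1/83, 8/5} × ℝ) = ∅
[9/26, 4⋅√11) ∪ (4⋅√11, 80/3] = [9/26, 4⋅√11) ∪ (4⋅√11, 80/3]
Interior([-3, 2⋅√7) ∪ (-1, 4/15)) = (-3, 2⋅√7)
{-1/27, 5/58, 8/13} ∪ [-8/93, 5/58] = [-8/93, 5/58] ∪ {8/13}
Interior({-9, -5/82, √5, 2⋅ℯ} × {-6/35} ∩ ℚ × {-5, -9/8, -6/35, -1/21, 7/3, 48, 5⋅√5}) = ∅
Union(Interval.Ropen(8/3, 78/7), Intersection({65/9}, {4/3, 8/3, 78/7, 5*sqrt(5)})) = Interval.Ropen(8/3, 78/7)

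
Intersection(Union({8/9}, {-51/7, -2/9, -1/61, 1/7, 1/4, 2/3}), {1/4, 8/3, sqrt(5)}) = {1/4}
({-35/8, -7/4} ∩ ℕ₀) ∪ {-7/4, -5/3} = {-7/4, -5/3}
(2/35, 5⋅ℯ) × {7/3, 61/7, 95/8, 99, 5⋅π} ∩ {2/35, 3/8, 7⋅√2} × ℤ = {3/8, 7⋅√2} × {99}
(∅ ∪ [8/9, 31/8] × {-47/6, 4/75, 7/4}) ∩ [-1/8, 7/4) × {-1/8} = ∅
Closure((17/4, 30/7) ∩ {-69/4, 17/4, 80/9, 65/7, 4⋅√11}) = ∅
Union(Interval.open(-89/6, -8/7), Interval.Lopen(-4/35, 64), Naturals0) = Union(Interval.open(-89/6, -8/7), Interval.Lopen(-4/35, 64), Naturals0)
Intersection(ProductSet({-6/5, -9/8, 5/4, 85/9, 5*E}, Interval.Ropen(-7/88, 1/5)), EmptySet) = EmptySet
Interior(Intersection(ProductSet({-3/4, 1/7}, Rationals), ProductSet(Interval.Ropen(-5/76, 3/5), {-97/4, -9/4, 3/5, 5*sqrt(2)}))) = EmptySet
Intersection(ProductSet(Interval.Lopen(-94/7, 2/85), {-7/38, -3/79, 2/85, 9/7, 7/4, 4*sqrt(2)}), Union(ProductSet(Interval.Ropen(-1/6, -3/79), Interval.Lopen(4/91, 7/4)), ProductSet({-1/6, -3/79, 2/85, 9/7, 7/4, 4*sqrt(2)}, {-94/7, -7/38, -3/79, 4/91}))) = Union(ProductSet({-1/6, -3/79, 2/85}, {-7/38, -3/79}), ProductSet(Interval.Ropen(-1/6, -3/79), {9/7, 7/4}))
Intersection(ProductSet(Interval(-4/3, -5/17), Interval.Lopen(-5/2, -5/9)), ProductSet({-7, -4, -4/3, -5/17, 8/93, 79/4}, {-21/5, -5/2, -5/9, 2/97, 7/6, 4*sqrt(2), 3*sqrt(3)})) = ProductSet({-4/3, -5/17}, {-5/9})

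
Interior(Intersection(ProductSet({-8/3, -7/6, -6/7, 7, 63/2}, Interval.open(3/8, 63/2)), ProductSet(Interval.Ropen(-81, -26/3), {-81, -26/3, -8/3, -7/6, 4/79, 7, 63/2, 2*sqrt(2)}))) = EmptySet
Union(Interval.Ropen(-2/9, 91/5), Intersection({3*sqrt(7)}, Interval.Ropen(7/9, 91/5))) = Interval.Ropen(-2/9, 91/5)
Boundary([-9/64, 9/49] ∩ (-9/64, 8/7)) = {-9/64, 9/49}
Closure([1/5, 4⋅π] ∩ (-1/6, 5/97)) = ∅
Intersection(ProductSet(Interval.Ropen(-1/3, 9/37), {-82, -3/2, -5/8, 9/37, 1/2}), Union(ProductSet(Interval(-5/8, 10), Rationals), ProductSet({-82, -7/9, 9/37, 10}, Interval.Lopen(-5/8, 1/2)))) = ProductSet(Interval.Ropen(-1/3, 9/37), {-82, -3/2, -5/8, 9/37, 1/2})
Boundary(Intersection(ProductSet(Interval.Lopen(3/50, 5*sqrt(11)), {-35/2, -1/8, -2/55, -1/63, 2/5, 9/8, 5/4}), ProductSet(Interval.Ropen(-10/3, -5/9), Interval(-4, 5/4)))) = EmptySet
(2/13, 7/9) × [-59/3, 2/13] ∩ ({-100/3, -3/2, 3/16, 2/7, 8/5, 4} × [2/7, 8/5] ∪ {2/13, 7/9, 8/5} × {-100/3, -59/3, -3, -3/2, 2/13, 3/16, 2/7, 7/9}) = ∅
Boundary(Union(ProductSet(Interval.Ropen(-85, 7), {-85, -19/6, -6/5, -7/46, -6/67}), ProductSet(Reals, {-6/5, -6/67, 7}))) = Union(ProductSet(Interval(-85, 7), {-85, -19/6, -6/5, -7/46, -6/67}), ProductSet(Reals, {-6/5, -6/67, 7}))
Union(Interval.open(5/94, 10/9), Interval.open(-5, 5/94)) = Union(Interval.open(-5, 5/94), Interval.open(5/94, 10/9))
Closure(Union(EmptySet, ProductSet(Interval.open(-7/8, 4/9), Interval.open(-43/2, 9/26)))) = Union(ProductSet({-7/8, 4/9}, Interval(-43/2, 9/26)), ProductSet(Interval(-7/8, 4/9), {-43/2, 9/26}), ProductSet(Interval.open(-7/8, 4/9), Interval.open(-43/2, 9/26)))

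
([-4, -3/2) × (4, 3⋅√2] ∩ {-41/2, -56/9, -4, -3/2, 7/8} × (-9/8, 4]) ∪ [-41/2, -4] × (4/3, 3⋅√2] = [-41/2, -4] × (4/3, 3⋅√2]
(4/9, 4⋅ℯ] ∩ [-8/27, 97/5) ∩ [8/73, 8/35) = ∅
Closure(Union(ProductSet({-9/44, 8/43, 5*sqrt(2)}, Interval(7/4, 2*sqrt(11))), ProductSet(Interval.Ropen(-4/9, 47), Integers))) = Union(ProductSet({-9/44, 8/43, 5*sqrt(2)}, Interval(7/4, 2*sqrt(11))), ProductSet(Interval(-4/9, 47), Integers))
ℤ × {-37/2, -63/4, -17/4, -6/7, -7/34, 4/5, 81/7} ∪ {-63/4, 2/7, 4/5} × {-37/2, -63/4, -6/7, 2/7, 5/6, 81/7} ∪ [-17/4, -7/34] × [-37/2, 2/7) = (ℤ × {-37/2, -63/4, -17/4, -6/7, -7/34, 4/5, 81/7}) ∪ ([-17/4, -7/34] × [-37/2, 2/7)) ∪ ({-63/4, 2/7, 4/5} × {-37/2, -63/4, -6/7, 2/7, 5/6, 81/7})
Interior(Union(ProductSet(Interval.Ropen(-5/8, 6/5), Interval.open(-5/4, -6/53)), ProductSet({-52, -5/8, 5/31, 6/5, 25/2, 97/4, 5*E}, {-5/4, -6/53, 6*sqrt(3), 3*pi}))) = ProductSet(Interval.open(-5/8, 6/5), Interval.open(-5/4, -6/53))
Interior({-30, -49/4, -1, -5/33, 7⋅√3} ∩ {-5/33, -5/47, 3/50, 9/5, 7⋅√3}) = ∅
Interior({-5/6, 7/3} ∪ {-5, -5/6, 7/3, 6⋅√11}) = ∅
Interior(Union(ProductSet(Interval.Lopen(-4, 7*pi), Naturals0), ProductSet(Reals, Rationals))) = EmptySet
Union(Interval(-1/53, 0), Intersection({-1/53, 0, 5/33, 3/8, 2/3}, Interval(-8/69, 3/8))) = Union({5/33, 3/8}, Interval(-1/53, 0))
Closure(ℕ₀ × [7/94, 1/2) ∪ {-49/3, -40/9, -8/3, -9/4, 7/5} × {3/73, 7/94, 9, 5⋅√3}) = (ℕ₀ × [7/94, 1/2]) ∪ ({-49/3, -40/9, -8/3, -9/4, 7/5} × {3/73, 7/94, 9, 5⋅√3})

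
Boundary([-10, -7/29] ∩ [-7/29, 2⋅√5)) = {-7/29}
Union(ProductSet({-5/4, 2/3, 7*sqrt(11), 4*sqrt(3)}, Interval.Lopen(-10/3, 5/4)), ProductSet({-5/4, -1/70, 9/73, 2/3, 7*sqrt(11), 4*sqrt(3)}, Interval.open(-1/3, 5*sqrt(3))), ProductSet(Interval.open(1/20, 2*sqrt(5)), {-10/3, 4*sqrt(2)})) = Union(ProductSet({-5/4, 2/3, 7*sqrt(11), 4*sqrt(3)}, Interval.Lopen(-10/3, 5/4)), ProductSet({-5/4, -1/70, 9/73, 2/3, 7*sqrt(11), 4*sqrt(3)}, Interval.open(-1/3, 5*sqrt(3))), ProductSet(Interval.open(1/20, 2*sqrt(5)), {-10/3, 4*sqrt(2)}))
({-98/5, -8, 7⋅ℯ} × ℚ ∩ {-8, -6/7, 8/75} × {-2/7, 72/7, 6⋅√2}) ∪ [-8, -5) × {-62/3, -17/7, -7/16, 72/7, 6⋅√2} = ({-8} × {-2/7, 72/7}) ∪ ([-8, -5) × {-62/3, -17/7, -7/16, 72/7, 6⋅√2})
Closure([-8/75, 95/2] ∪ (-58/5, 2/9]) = [-58/5, 95/2]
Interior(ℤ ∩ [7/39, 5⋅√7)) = ∅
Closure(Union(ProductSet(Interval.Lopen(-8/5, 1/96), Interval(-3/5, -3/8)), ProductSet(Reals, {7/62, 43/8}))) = Union(ProductSet(Interval(-8/5, 1/96), Interval(-3/5, -3/8)), ProductSet(Reals, {7/62, 43/8}))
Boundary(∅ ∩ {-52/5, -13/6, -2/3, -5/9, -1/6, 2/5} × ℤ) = ∅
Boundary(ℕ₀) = ℕ₀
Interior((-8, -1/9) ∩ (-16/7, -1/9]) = (-16/7, -1/9)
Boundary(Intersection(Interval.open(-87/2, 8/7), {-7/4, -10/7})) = {-7/4, -10/7}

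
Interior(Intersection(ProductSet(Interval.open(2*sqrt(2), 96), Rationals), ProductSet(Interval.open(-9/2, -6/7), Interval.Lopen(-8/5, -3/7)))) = EmptySet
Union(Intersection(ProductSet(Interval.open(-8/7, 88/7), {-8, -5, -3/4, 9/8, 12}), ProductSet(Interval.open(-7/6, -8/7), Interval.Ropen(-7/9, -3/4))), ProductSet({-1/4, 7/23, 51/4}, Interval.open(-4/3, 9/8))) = ProductSet({-1/4, 7/23, 51/4}, Interval.open(-4/3, 9/8))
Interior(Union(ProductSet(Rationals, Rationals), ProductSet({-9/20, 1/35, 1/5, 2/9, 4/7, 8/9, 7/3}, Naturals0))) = EmptySet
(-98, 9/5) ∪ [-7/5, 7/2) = (-98, 7/2)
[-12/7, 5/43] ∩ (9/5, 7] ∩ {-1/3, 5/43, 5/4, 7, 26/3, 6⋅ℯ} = ∅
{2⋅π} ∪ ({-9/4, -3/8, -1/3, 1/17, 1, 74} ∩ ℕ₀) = {1, 74, 2⋅π}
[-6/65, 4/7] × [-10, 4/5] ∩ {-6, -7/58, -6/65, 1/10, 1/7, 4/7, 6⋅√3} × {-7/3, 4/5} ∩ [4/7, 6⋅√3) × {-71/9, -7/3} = {4/7} × {-7/3}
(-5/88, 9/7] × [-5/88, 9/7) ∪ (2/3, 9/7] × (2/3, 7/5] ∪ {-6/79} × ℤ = ({-6/79} × ℤ) ∪ ((-5/88, 9/7] × [-5/88, 9/7)) ∪ ((2/3, 9/7] × (2/3, 7/5])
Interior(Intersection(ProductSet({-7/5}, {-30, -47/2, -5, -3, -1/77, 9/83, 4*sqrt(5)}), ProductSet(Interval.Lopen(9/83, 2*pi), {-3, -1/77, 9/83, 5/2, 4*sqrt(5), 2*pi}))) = EmptySet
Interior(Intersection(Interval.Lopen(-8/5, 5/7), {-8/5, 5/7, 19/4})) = EmptySet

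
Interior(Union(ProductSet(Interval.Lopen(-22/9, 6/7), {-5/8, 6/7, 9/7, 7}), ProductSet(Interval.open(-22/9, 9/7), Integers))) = EmptySet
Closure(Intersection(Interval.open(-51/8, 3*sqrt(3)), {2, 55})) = {2}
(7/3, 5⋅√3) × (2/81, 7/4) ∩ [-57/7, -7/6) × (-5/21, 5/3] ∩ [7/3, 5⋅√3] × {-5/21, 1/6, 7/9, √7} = ∅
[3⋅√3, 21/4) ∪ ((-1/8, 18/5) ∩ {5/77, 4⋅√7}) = {5/77} ∪ [3⋅√3, 21/4)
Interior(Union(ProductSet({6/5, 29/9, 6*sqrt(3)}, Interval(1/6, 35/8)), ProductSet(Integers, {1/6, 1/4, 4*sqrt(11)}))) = EmptySet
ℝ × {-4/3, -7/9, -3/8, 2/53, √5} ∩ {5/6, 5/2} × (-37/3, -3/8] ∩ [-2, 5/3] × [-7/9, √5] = {5/6} × {-7/9, -3/8}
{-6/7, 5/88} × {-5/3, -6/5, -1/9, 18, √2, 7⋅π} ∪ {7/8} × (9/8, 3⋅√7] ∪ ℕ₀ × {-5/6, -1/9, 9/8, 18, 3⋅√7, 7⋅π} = ({7/8} × (9/8, 3⋅√7]) ∪ ({-6/7, 5/88} × {-5/3, -6/5, -1/9, 18, √2, 7⋅π}) ∪ (ℕ₀ × {-5/6, -1/9, 9/8, 18, 3⋅√7, 7⋅π})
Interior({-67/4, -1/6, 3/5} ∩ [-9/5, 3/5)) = ∅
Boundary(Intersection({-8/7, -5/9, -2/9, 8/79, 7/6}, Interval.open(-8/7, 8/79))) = {-5/9, -2/9}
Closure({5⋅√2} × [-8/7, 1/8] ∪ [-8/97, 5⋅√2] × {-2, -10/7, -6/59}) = ({5⋅√2} × [-8/7, 1/8]) ∪ ([-8/97, 5⋅√2] × {-2, -10/7, -6/59})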